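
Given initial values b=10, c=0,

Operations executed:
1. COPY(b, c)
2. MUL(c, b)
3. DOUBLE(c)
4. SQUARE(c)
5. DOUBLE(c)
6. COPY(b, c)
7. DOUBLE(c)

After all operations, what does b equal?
b = 0

Tracing execution:
Step 1: COPY(b, c) → b = 0
Step 2: MUL(c, b) → b = 0
Step 3: DOUBLE(c) → b = 0
Step 4: SQUARE(c) → b = 0
Step 5: DOUBLE(c) → b = 0
Step 6: COPY(b, c) → b = 0
Step 7: DOUBLE(c) → b = 0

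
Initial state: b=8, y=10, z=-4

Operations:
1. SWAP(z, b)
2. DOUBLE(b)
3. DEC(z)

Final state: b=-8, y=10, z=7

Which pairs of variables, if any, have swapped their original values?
None

Comparing initial and final values:
y: 10 → 10
b: 8 → -8
z: -4 → 7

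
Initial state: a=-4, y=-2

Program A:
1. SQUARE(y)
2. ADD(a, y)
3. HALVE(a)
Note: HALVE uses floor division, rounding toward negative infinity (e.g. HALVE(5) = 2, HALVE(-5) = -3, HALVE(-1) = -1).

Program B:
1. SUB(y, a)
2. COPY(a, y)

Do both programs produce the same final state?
No

Program A final state: a=0, y=4
Program B final state: a=2, y=2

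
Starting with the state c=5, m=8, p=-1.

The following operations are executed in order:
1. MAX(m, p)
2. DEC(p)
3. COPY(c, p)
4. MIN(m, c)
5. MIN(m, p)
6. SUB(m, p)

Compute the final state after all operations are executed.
{c: -2, m: 0, p: -2}

Step-by-step execution:
Initial: c=5, m=8, p=-1
After step 1 (MAX(m, p)): c=5, m=8, p=-1
After step 2 (DEC(p)): c=5, m=8, p=-2
After step 3 (COPY(c, p)): c=-2, m=8, p=-2
After step 4 (MIN(m, c)): c=-2, m=-2, p=-2
After step 5 (MIN(m, p)): c=-2, m=-2, p=-2
After step 6 (SUB(m, p)): c=-2, m=0, p=-2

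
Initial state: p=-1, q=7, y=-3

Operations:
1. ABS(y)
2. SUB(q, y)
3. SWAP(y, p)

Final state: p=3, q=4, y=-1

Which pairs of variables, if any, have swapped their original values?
None

Comparing initial and final values:
p: -1 → 3
q: 7 → 4
y: -3 → -1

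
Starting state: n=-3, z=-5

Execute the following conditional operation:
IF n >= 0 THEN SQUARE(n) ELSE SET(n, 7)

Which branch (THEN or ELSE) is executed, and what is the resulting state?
Branch: ELSE, Final state: n=7, z=-5

Evaluating condition: n >= 0
n = -3
Condition is False, so ELSE branch executes
After SET(n, 7): n=7, z=-5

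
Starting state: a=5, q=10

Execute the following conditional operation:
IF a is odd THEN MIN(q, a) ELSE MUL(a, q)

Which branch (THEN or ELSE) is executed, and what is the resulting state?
Branch: THEN, Final state: a=5, q=5

Evaluating condition: a is odd
Condition is True, so THEN branch executes
After MIN(q, a): a=5, q=5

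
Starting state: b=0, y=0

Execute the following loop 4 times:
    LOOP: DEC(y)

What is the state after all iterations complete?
b=0, y=-4

Iteration trace:
Start: b=0, y=0
After iteration 1: b=0, y=-1
After iteration 2: b=0, y=-2
After iteration 3: b=0, y=-3
After iteration 4: b=0, y=-4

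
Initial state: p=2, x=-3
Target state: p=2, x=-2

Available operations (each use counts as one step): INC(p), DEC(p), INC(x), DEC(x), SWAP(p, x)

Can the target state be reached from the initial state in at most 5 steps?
Yes

Path (1 step): INC(x)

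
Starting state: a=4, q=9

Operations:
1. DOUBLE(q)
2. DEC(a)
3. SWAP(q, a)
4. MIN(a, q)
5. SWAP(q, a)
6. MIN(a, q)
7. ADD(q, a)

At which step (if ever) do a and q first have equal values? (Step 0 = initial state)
Step 4

a and q first become equal after step 4.

Comparing values at each step:
Initial: a=4, q=9
After step 1: a=4, q=18
After step 2: a=3, q=18
After step 3: a=18, q=3
After step 4: a=3, q=3 ← equal!
After step 5: a=3, q=3 ← equal!
After step 6: a=3, q=3 ← equal!
After step 7: a=3, q=6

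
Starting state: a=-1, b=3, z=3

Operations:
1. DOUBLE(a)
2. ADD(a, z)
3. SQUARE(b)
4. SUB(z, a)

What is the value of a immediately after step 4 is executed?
a = 1

Tracing a through execution:
Initial: a = -1
After step 1 (DOUBLE(a)): a = -2
After step 2 (ADD(a, z)): a = 1
After step 3 (SQUARE(b)): a = 1
After step 4 (SUB(z, a)): a = 1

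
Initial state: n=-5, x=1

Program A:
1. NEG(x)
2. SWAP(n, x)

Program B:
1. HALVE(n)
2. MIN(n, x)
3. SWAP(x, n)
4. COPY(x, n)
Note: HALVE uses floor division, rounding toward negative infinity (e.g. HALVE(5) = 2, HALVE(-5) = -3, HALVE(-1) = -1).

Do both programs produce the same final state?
No

Program A final state: n=-1, x=-5
Program B final state: n=1, x=1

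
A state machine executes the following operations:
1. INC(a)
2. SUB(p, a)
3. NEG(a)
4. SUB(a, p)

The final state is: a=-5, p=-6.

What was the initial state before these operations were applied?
a=10, p=5

Working backwards:
Final state: a=-5, p=-6
Before step 4 (SUB(a, p)): a=-11, p=-6
Before step 3 (NEG(a)): a=11, p=-6
Before step 2 (SUB(p, a)): a=11, p=5
Before step 1 (INC(a)): a=10, p=5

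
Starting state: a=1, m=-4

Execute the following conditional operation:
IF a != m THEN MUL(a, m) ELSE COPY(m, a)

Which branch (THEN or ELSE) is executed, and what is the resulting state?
Branch: THEN, Final state: a=-4, m=-4

Evaluating condition: a != m
a = 1, m = -4
Condition is True, so THEN branch executes
After MUL(a, m): a=-4, m=-4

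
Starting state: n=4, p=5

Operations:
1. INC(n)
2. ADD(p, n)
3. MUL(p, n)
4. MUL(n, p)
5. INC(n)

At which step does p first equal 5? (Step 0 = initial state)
Step 0

Tracing p:
Initial: p = 5 ← first occurrence
After step 1: p = 5
After step 2: p = 10
After step 3: p = 50
After step 4: p = 50
After step 5: p = 50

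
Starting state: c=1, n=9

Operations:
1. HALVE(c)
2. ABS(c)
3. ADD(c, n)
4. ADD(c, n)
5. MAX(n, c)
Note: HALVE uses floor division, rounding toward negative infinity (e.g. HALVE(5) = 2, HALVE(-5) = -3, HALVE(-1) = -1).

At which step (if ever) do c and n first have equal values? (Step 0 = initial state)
Step 3

c and n first become equal after step 3.

Comparing values at each step:
Initial: c=1, n=9
After step 1: c=0, n=9
After step 2: c=0, n=9
After step 3: c=9, n=9 ← equal!
After step 4: c=18, n=9
After step 5: c=18, n=18 ← equal!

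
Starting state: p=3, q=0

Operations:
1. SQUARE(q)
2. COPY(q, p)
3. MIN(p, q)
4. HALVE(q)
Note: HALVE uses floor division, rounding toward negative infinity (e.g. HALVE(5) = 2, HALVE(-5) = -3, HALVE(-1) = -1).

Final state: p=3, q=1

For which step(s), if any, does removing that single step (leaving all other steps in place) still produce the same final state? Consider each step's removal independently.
Step(s) 1, 3

Testing removal of each single step:
Without step 1: final = p=3, q=1 (same)
Without step 2: final = p=0, q=0 (different)
Without step 3: final = p=3, q=1 (same)
Without step 4: final = p=3, q=3 (different)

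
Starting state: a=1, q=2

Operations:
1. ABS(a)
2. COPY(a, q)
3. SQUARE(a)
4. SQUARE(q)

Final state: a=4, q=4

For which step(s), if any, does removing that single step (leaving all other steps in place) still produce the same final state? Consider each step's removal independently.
Step(s) 1

Testing removal of each single step:
Without step 1: final = a=4, q=4 (same)
Without step 2: final = a=1, q=4 (different)
Without step 3: final = a=2, q=4 (different)
Without step 4: final = a=4, q=2 (different)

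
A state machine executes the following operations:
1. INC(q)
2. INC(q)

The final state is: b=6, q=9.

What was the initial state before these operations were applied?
b=6, q=7

Working backwards:
Final state: b=6, q=9
Before step 2 (INC(q)): b=6, q=8
Before step 1 (INC(q)): b=6, q=7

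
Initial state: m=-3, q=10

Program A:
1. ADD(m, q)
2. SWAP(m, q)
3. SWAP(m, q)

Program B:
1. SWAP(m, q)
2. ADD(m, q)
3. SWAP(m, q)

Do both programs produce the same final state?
No

Program A final state: m=7, q=10
Program B final state: m=-3, q=7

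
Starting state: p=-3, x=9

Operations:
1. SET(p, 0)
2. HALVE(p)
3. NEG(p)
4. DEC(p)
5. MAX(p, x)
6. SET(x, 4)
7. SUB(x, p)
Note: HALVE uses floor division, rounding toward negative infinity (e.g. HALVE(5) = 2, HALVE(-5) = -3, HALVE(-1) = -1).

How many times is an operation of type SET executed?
2

Counting SET operations:
Step 1: SET(p, 0) ← SET
Step 6: SET(x, 4) ← SET
Total: 2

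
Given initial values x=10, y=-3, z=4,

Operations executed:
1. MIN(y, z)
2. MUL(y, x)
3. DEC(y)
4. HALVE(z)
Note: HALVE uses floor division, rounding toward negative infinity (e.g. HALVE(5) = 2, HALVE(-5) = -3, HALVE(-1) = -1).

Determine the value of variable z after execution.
z = 2

Tracing execution:
Step 1: MIN(y, z) → z = 4
Step 2: MUL(y, x) → z = 4
Step 3: DEC(y) → z = 4
Step 4: HALVE(z) → z = 2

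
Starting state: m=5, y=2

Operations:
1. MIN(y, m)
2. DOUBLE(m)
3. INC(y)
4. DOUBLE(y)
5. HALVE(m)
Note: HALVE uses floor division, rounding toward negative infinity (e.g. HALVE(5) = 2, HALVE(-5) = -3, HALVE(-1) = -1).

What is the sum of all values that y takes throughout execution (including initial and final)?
21

Values of y at each step:
Initial: y = 2
After step 1: y = 2
After step 2: y = 2
After step 3: y = 3
After step 4: y = 6
After step 5: y = 6
Sum = 2 + 2 + 2 + 3 + 6 + 6 = 21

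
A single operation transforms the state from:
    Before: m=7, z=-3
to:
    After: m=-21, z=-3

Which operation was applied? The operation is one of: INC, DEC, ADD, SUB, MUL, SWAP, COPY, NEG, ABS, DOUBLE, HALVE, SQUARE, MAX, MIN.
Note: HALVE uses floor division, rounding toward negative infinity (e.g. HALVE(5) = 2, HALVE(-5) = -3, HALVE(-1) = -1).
MUL(m, z)

Analyzing the change:
Before: m=7, z=-3
After: m=-21, z=-3
Variable m changed from 7 to -21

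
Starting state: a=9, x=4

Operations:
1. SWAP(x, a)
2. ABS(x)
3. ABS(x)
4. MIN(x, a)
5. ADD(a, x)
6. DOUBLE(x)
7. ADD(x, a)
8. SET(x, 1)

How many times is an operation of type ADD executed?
2

Counting ADD operations:
Step 5: ADD(a, x) ← ADD
Step 7: ADD(x, a) ← ADD
Total: 2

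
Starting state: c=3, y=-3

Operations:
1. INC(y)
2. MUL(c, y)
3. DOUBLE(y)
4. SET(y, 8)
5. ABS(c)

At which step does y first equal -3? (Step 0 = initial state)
Step 0

Tracing y:
Initial: y = -3 ← first occurrence
After step 1: y = -2
After step 2: y = -2
After step 3: y = -4
After step 4: y = 8
After step 5: y = 8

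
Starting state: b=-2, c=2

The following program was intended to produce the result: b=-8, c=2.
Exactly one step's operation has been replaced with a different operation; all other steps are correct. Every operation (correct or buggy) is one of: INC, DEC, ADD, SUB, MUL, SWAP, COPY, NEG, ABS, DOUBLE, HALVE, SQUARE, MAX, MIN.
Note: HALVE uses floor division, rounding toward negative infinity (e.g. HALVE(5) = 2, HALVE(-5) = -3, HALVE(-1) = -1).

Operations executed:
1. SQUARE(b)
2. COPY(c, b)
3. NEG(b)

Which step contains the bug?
Step 2

Trace with buggy code:
Initial: b=-2, c=2
After step 1: b=4, c=2
After step 2: b=4, c=4
After step 3: b=-4, c=4
Actual final b=-4, c=4 ≠ expected b=-8, c=2.
Step 2 is the only position where a single-operation replacement can produce the expected result.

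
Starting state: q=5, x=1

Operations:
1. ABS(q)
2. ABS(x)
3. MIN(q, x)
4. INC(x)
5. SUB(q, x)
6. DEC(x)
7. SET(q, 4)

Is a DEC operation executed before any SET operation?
Yes

First DEC: step 6
First SET: step 7
Since 6 < 7, DEC comes first.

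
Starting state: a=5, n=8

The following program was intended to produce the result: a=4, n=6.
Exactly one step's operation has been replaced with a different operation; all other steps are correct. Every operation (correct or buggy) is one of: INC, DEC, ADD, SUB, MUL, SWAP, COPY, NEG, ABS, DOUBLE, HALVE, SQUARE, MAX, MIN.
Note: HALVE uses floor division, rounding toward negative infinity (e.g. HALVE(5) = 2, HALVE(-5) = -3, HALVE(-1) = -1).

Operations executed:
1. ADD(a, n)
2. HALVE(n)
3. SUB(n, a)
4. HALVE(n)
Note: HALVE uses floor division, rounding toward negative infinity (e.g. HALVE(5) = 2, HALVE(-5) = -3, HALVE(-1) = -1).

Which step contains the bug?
Step 3

Trace with buggy code:
Initial: a=5, n=8
After step 1: a=13, n=8
After step 2: a=13, n=4
After step 3: a=13, n=-9
After step 4: a=13, n=-5
Actual final a=13, n=-5 ≠ expected a=4, n=6.
Step 3 is the only position where a single-operation replacement can produce the expected result.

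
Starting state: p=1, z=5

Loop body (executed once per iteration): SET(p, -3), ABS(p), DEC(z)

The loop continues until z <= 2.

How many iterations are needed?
3

Tracing iterations:
Initial: p=1, z=5
After iteration 1: p=3, z=4
After iteration 2: p=3, z=3
After iteration 3: p=3, z=2
z <= 2 now holds, so the loop exits after 3 iterations.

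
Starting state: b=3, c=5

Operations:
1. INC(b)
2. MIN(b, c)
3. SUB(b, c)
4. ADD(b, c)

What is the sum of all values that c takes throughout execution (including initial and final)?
25

Values of c at each step:
Initial: c = 5
After step 1: c = 5
After step 2: c = 5
After step 3: c = 5
After step 4: c = 5
Sum = 5 + 5 + 5 + 5 + 5 = 25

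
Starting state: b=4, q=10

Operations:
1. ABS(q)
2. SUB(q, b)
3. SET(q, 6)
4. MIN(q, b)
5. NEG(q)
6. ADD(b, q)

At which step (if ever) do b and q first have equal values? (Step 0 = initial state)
Step 4

b and q first become equal after step 4.

Comparing values at each step:
Initial: b=4, q=10
After step 1: b=4, q=10
After step 2: b=4, q=6
After step 3: b=4, q=6
After step 4: b=4, q=4 ← equal!
After step 5: b=4, q=-4
After step 6: b=0, q=-4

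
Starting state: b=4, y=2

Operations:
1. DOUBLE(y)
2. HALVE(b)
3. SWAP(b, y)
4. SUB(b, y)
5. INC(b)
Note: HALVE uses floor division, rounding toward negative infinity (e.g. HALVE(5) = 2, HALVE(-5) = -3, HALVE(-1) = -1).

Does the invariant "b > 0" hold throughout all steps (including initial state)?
Yes

The invariant holds at every step.

State at each step:
Initial: b=4, y=2
After step 1: b=4, y=4
After step 2: b=2, y=4
After step 3: b=4, y=2
After step 4: b=2, y=2
After step 5: b=3, y=2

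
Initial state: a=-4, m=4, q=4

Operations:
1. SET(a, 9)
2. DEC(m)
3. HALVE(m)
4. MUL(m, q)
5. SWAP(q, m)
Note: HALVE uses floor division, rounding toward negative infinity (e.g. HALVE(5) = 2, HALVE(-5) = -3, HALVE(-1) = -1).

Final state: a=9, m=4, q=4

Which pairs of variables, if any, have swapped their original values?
None

Comparing initial and final values:
m: 4 → 4
a: -4 → 9
q: 4 → 4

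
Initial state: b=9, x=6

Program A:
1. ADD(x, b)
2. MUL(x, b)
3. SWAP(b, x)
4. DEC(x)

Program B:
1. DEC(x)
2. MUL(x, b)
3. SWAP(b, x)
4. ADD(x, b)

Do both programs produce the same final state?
No

Program A final state: b=135, x=8
Program B final state: b=45, x=54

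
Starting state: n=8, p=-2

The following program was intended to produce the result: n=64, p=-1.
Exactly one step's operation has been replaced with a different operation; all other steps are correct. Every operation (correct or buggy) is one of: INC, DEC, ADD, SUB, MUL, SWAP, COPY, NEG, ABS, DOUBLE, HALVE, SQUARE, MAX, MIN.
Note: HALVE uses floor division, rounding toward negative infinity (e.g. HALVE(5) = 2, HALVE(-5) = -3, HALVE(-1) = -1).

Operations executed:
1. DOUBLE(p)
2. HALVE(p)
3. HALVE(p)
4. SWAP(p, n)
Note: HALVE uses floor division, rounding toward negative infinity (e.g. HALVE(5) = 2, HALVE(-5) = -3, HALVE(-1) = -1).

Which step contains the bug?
Step 4

Trace with buggy code:
Initial: n=8, p=-2
After step 1: n=8, p=-4
After step 2: n=8, p=-2
After step 3: n=8, p=-1
After step 4: n=-1, p=8
Actual final n=-1, p=8 ≠ expected n=64, p=-1.
Step 4 is the only position where a single-operation replacement can produce the expected result.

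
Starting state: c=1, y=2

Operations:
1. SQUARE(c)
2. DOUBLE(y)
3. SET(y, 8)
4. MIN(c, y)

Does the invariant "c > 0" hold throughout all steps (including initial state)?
Yes

The invariant holds at every step.

State at each step:
Initial: c=1, y=2
After step 1: c=1, y=2
After step 2: c=1, y=4
After step 3: c=1, y=8
After step 4: c=1, y=8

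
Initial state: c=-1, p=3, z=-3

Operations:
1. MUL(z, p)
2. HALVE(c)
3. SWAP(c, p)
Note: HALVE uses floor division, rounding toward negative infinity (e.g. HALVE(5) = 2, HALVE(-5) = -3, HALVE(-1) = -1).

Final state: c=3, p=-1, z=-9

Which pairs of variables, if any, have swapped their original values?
(c, p)

Comparing initial and final values:
c: -1 → 3
p: 3 → -1
z: -3 → -9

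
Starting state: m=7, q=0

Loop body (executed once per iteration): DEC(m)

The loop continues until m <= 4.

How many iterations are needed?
3

Tracing iterations:
Initial: m=7, q=0
After iteration 1: m=6, q=0
After iteration 2: m=5, q=0
After iteration 3: m=4, q=0
m <= 4 now holds, so the loop exits after 3 iterations.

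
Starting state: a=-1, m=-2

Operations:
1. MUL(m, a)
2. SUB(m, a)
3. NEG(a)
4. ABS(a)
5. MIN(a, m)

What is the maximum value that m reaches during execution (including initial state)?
3

Values of m at each step:
Initial: m = -2
After step 1: m = 2
After step 2: m = 3 ← maximum
After step 3: m = 3
After step 4: m = 3
After step 5: m = 3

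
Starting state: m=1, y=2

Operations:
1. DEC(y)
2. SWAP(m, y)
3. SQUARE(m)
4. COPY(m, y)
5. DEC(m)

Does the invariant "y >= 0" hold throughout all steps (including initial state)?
Yes

The invariant holds at every step.

State at each step:
Initial: m=1, y=2
After step 1: m=1, y=1
After step 2: m=1, y=1
After step 3: m=1, y=1
After step 4: m=1, y=1
After step 5: m=0, y=1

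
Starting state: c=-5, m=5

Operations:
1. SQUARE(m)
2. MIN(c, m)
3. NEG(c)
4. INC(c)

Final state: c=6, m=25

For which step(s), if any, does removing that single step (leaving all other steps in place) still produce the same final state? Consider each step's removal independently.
Step(s) 2

Testing removal of each single step:
Without step 1: final = c=6, m=5 (different)
Without step 2: final = c=6, m=25 (same)
Without step 3: final = c=-4, m=25 (different)
Without step 4: final = c=5, m=25 (different)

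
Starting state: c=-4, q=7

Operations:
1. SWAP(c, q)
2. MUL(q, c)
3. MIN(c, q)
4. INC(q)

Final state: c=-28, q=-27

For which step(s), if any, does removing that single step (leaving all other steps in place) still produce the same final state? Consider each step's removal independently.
Step(s) 1

Testing removal of each single step:
Without step 1: final = c=-28, q=-27 (same)
Without step 2: final = c=-4, q=-3 (different)
Without step 3: final = c=7, q=-27 (different)
Without step 4: final = c=-28, q=-28 (different)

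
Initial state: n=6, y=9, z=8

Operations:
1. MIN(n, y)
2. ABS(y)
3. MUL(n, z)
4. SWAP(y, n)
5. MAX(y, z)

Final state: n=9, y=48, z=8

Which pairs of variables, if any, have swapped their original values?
None

Comparing initial and final values:
n: 6 → 9
y: 9 → 48
z: 8 → 8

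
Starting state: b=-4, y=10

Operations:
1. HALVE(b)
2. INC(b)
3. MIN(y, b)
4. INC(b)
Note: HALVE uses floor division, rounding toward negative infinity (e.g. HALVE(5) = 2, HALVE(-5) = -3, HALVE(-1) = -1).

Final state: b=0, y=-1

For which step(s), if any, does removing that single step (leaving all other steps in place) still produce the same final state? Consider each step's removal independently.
None - removing any single step changes the final result

Testing removal of each single step:
Without step 1: final = b=-2, y=-3 (different)
Without step 2: final = b=-1, y=-2 (different)
Without step 3: final = b=0, y=10 (different)
Without step 4: final = b=-1, y=-1 (different)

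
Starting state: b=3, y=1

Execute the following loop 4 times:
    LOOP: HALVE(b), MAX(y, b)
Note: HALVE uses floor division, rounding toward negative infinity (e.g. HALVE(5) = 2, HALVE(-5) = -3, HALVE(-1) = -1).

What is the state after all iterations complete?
b=0, y=1

Iteration trace:
Start: b=3, y=1
After iteration 1: b=1, y=1
After iteration 2: b=0, y=1
After iteration 3: b=0, y=1
After iteration 4: b=0, y=1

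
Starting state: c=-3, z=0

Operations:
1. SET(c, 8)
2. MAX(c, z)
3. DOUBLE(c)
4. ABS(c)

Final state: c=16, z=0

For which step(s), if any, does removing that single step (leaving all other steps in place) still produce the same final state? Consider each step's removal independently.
Step(s) 2, 4

Testing removal of each single step:
Without step 1: final = c=0, z=0 (different)
Without step 2: final = c=16, z=0 (same)
Without step 3: final = c=8, z=0 (different)
Without step 4: final = c=16, z=0 (same)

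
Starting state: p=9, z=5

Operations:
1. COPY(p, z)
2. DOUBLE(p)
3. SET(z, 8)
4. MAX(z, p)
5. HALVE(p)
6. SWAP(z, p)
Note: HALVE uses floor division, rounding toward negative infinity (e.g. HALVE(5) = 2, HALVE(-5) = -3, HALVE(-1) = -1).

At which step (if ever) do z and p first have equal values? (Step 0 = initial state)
Step 1

z and p first become equal after step 1.

Comparing values at each step:
Initial: z=5, p=9
After step 1: z=5, p=5 ← equal!
After step 2: z=5, p=10
After step 3: z=8, p=10
After step 4: z=10, p=10 ← equal!
After step 5: z=10, p=5
After step 6: z=5, p=10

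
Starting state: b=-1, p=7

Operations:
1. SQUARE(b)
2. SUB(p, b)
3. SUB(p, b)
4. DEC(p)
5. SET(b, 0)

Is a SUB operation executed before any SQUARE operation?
No

First SUB: step 2
First SQUARE: step 1
Since 2 > 1, SQUARE comes first.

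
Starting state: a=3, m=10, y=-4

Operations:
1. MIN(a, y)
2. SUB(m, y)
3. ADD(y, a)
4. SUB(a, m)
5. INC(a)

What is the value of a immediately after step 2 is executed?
a = -4

Tracing a through execution:
Initial: a = 3
After step 1 (MIN(a, y)): a = -4
After step 2 (SUB(m, y)): a = -4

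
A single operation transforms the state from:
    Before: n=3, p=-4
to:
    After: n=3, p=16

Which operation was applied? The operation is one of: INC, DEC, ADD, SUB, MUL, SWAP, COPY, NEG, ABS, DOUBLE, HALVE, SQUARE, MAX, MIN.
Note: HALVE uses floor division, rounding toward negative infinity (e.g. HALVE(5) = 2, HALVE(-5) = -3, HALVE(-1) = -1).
SQUARE(p)

Analyzing the change:
Before: n=3, p=-4
After: n=3, p=16
Variable p changed from -4 to 16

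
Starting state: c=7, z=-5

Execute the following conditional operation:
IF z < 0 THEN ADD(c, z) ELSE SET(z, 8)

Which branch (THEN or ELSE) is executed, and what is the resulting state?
Branch: THEN, Final state: c=2, z=-5

Evaluating condition: z < 0
z = -5
Condition is True, so THEN branch executes
After ADD(c, z): c=2, z=-5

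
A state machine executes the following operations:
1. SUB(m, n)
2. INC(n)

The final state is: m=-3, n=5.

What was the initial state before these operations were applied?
m=1, n=4

Working backwards:
Final state: m=-3, n=5
Before step 2 (INC(n)): m=-3, n=4
Before step 1 (SUB(m, n)): m=1, n=4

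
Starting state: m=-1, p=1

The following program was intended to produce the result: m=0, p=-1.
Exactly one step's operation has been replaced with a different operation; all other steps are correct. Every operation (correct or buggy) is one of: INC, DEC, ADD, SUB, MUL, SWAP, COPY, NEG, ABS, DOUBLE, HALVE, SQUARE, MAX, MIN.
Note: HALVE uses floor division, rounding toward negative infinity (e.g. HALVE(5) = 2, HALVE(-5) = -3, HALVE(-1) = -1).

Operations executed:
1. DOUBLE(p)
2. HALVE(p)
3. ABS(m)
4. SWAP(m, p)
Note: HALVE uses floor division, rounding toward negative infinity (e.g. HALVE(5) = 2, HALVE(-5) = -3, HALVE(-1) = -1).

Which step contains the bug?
Step 3

Trace with buggy code:
Initial: m=-1, p=1
After step 1: m=-1, p=2
After step 2: m=-1, p=1
After step 3: m=1, p=1
After step 4: m=1, p=1
Actual final m=1, p=1 ≠ expected m=0, p=-1.
Step 3 is the only position where a single-operation replacement can produce the expected result.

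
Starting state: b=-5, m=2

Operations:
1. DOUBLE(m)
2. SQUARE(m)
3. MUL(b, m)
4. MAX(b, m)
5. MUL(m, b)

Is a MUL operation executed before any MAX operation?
Yes

First MUL: step 3
First MAX: step 4
Since 3 < 4, MUL comes first.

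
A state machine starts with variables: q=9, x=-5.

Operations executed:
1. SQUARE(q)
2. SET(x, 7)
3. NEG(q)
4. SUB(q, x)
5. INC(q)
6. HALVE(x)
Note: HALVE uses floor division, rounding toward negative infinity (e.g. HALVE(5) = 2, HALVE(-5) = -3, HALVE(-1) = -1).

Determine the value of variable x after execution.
x = 3

Tracing execution:
Step 1: SQUARE(q) → x = -5
Step 2: SET(x, 7) → x = 7
Step 3: NEG(q) → x = 7
Step 4: SUB(q, x) → x = 7
Step 5: INC(q) → x = 7
Step 6: HALVE(x) → x = 3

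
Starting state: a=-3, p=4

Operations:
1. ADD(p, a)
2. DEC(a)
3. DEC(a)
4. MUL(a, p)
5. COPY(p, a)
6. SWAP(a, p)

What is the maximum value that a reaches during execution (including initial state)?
-3

Values of a at each step:
Initial: a = -3 ← maximum
After step 1: a = -3
After step 2: a = -4
After step 3: a = -5
After step 4: a = -5
After step 5: a = -5
After step 6: a = -5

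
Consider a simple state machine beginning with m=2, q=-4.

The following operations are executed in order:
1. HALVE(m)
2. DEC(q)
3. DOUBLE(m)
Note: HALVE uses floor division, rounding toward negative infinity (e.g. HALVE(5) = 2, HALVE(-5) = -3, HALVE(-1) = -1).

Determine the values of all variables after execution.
{m: 2, q: -5}

Step-by-step execution:
Initial: m=2, q=-4
After step 1 (HALVE(m)): m=1, q=-4
After step 2 (DEC(q)): m=1, q=-5
After step 3 (DOUBLE(m)): m=2, q=-5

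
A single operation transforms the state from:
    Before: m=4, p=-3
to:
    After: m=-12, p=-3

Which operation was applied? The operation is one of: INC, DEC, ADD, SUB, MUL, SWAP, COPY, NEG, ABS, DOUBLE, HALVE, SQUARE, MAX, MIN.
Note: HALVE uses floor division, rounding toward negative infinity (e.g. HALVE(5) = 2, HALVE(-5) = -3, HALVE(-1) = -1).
MUL(m, p)

Analyzing the change:
Before: m=4, p=-3
After: m=-12, p=-3
Variable m changed from 4 to -12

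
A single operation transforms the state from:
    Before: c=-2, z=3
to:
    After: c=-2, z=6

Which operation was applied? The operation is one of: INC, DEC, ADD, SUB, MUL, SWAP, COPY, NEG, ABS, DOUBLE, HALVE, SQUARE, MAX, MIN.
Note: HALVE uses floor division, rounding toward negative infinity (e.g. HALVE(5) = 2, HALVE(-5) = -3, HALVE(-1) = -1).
DOUBLE(z)

Analyzing the change:
Before: c=-2, z=3
After: c=-2, z=6
Variable z changed from 3 to 6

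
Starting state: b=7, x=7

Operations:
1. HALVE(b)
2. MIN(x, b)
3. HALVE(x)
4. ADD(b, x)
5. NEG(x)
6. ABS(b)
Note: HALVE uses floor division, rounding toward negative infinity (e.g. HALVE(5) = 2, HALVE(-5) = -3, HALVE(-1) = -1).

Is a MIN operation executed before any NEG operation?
Yes

First MIN: step 2
First NEG: step 5
Since 2 < 5, MIN comes first.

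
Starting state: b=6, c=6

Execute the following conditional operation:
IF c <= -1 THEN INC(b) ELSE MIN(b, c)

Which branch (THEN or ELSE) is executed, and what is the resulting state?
Branch: ELSE, Final state: b=6, c=6

Evaluating condition: c <= -1
c = 6
Condition is False, so ELSE branch executes
After MIN(b, c): b=6, c=6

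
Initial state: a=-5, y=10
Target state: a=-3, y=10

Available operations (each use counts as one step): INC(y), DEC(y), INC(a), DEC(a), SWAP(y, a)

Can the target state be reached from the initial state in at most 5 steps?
Yes

Path (2 steps): INC(a) → INC(a)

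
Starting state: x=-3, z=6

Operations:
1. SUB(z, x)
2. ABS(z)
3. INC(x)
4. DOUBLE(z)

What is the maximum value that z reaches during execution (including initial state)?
18

Values of z at each step:
Initial: z = 6
After step 1: z = 9
After step 2: z = 9
After step 3: z = 9
After step 4: z = 18 ← maximum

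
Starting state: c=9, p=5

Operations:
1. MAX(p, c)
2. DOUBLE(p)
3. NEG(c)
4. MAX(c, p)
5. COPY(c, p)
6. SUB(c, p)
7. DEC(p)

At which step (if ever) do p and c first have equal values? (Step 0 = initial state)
Step 1

p and c first become equal after step 1.

Comparing values at each step:
Initial: p=5, c=9
After step 1: p=9, c=9 ← equal!
After step 2: p=18, c=9
After step 3: p=18, c=-9
After step 4: p=18, c=18 ← equal!
After step 5: p=18, c=18 ← equal!
After step 6: p=18, c=0
After step 7: p=17, c=0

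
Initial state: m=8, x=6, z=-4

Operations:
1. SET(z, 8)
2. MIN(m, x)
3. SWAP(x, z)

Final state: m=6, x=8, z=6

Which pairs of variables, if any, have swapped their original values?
(m, x)

Comparing initial and final values:
z: -4 → 6
m: 8 → 6
x: 6 → 8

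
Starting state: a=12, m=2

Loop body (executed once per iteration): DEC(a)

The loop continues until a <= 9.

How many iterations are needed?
3

Tracing iterations:
Initial: a=12, m=2
After iteration 1: a=11, m=2
After iteration 2: a=10, m=2
After iteration 3: a=9, m=2
a <= 9 now holds, so the loop exits after 3 iterations.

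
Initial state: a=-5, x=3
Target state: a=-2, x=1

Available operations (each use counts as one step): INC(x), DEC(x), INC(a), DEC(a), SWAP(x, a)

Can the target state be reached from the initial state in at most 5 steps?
Yes

Path (5 steps): DEC(x) → DEC(x) → INC(a) → INC(a) → INC(a)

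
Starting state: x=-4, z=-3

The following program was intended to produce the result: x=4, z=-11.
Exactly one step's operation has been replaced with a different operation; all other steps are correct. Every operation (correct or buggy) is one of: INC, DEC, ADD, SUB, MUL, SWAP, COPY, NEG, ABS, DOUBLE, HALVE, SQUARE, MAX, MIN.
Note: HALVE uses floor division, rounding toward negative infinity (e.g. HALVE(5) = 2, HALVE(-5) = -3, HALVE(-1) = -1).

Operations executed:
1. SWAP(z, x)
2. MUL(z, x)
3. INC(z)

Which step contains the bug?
Step 1

Trace with buggy code:
Initial: x=-4, z=-3
After step 1: x=-3, z=-4
After step 2: x=-3, z=12
After step 3: x=-3, z=13
Actual final x=-3, z=13 ≠ expected x=4, z=-11.
Step 1 is the only position where a single-operation replacement can produce the expected result.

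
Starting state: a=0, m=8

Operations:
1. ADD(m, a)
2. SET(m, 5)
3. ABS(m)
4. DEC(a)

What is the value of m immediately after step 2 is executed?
m = 5

Tracing m through execution:
Initial: m = 8
After step 1 (ADD(m, a)): m = 8
After step 2 (SET(m, 5)): m = 5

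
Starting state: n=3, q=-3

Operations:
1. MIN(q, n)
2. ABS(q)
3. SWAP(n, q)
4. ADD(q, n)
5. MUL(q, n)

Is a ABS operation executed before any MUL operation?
Yes

First ABS: step 2
First MUL: step 5
Since 2 < 5, ABS comes first.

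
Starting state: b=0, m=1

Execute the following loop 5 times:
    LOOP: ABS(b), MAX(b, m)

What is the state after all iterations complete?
b=1, m=1

Iteration trace:
Start: b=0, m=1
After iteration 1: b=1, m=1
After iteration 2: b=1, m=1
After iteration 3: b=1, m=1
After iteration 4: b=1, m=1
After iteration 5: b=1, m=1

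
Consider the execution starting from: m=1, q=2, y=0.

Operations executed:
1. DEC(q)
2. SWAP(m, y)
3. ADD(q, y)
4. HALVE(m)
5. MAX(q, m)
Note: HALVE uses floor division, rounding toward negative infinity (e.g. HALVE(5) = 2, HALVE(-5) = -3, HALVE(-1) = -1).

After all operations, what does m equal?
m = 0

Tracing execution:
Step 1: DEC(q) → m = 1
Step 2: SWAP(m, y) → m = 0
Step 3: ADD(q, y) → m = 0
Step 4: HALVE(m) → m = 0
Step 5: MAX(q, m) → m = 0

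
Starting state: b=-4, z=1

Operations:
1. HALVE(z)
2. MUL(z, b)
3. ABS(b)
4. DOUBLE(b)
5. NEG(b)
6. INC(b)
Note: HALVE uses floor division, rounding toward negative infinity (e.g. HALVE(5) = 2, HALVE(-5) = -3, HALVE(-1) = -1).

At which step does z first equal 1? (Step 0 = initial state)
Step 0

Tracing z:
Initial: z = 1 ← first occurrence
After step 1: z = 0
After step 2: z = 0
After step 3: z = 0
After step 4: z = 0
After step 5: z = 0
After step 6: z = 0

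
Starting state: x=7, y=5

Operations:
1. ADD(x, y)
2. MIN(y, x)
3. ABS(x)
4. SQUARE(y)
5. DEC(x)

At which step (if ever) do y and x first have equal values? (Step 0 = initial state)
Never

y and x never become equal during execution.

Comparing values at each step:
Initial: y=5, x=7
After step 1: y=5, x=12
After step 2: y=5, x=12
After step 3: y=5, x=12
After step 4: y=25, x=12
After step 5: y=25, x=11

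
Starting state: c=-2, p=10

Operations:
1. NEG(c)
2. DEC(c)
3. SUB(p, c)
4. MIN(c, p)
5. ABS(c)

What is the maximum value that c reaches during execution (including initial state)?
2

Values of c at each step:
Initial: c = -2
After step 1: c = 2 ← maximum
After step 2: c = 1
After step 3: c = 1
After step 4: c = 1
After step 5: c = 1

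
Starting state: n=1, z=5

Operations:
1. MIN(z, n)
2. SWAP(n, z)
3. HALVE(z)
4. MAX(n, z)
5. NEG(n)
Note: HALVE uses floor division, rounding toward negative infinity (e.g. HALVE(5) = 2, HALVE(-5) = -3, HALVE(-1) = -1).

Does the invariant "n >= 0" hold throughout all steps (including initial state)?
No, violated after step 5

The invariant is violated after step 5.

State at each step:
Initial: n=1, z=5
After step 1: n=1, z=1
After step 2: n=1, z=1
After step 3: n=1, z=0
After step 4: n=1, z=0
After step 5: n=-1, z=0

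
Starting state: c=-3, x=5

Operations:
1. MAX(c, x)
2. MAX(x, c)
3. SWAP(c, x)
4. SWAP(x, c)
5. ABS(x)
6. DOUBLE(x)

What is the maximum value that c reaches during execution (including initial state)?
5

Values of c at each step:
Initial: c = -3
After step 1: c = 5 ← maximum
After step 2: c = 5
After step 3: c = 5
After step 4: c = 5
After step 5: c = 5
After step 6: c = 5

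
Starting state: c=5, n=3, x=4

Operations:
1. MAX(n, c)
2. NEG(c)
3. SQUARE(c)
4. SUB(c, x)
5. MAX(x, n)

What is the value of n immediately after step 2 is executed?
n = 5

Tracing n through execution:
Initial: n = 3
After step 1 (MAX(n, c)): n = 5
After step 2 (NEG(c)): n = 5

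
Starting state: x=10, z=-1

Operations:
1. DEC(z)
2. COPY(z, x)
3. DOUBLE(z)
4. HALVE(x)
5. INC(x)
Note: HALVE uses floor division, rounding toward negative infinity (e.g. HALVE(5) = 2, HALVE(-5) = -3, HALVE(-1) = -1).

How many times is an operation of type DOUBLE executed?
1

Counting DOUBLE operations:
Step 3: DOUBLE(z) ← DOUBLE
Total: 1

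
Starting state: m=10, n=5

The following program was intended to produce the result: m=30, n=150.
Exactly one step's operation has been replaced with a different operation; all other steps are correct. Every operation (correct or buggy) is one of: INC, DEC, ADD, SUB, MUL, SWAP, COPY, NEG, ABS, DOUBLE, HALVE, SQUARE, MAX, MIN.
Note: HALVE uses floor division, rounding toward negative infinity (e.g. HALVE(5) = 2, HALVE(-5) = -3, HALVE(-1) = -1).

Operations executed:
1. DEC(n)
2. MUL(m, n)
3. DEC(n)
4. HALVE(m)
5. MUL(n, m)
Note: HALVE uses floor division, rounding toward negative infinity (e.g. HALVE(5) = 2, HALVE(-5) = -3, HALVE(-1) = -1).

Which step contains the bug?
Step 1

Trace with buggy code:
Initial: m=10, n=5
After step 1: m=10, n=4
After step 2: m=40, n=4
After step 3: m=40, n=3
After step 4: m=20, n=3
After step 5: m=20, n=60
Actual final m=20, n=60 ≠ expected m=30, n=150.
Step 1 is the only position where a single-operation replacement can produce the expected result.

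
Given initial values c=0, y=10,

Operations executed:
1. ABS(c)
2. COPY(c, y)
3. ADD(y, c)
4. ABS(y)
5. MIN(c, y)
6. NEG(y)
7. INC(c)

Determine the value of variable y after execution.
y = -20

Tracing execution:
Step 1: ABS(c) → y = 10
Step 2: COPY(c, y) → y = 10
Step 3: ADD(y, c) → y = 20
Step 4: ABS(y) → y = 20
Step 5: MIN(c, y) → y = 20
Step 6: NEG(y) → y = -20
Step 7: INC(c) → y = -20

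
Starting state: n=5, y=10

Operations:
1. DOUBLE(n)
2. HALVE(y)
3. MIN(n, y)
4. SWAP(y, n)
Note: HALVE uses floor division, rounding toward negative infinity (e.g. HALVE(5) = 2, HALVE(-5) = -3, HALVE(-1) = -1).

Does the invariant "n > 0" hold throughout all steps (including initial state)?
Yes

The invariant holds at every step.

State at each step:
Initial: n=5, y=10
After step 1: n=10, y=10
After step 2: n=10, y=5
After step 3: n=5, y=5
After step 4: n=5, y=5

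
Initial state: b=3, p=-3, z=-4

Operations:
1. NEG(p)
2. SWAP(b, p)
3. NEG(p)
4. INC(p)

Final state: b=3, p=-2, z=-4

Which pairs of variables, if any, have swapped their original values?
None

Comparing initial and final values:
b: 3 → 3
p: -3 → -2
z: -4 → -4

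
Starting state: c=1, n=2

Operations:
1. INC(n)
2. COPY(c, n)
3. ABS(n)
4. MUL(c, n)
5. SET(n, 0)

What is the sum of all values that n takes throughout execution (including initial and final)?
14

Values of n at each step:
Initial: n = 2
After step 1: n = 3
After step 2: n = 3
After step 3: n = 3
After step 4: n = 3
After step 5: n = 0
Sum = 2 + 3 + 3 + 3 + 3 + 0 = 14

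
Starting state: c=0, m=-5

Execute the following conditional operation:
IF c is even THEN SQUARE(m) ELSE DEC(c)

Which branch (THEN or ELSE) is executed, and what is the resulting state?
Branch: THEN, Final state: c=0, m=25

Evaluating condition: c is even
Condition is True, so THEN branch executes
After SQUARE(m): c=0, m=25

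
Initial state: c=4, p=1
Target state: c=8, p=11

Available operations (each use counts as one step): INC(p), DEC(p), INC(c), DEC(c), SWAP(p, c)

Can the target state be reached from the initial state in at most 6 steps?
No

The target state cannot be reached within 6 steps.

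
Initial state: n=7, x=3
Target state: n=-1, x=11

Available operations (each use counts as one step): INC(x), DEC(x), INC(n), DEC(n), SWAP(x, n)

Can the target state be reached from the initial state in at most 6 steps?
No

The target state cannot be reached within 6 steps.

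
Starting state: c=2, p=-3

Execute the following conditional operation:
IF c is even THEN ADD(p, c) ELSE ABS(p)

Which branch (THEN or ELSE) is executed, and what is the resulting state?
Branch: THEN, Final state: c=2, p=-1

Evaluating condition: c is even
Condition is True, so THEN branch executes
After ADD(p, c): c=2, p=-1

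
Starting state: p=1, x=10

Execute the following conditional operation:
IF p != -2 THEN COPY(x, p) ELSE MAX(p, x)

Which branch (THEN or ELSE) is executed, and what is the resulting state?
Branch: THEN, Final state: p=1, x=1

Evaluating condition: p != -2
p = 1
Condition is True, so THEN branch executes
After COPY(x, p): p=1, x=1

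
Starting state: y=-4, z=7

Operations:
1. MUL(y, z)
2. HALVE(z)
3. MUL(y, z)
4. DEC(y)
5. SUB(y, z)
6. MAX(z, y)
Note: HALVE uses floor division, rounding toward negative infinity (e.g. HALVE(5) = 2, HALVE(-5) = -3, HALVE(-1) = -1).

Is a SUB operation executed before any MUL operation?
No

First SUB: step 5
First MUL: step 1
Since 5 > 1, MUL comes first.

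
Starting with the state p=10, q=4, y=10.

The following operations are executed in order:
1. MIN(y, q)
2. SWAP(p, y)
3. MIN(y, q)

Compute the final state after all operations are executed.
{p: 4, q: 4, y: 4}

Step-by-step execution:
Initial: p=10, q=4, y=10
After step 1 (MIN(y, q)): p=10, q=4, y=4
After step 2 (SWAP(p, y)): p=4, q=4, y=10
After step 3 (MIN(y, q)): p=4, q=4, y=4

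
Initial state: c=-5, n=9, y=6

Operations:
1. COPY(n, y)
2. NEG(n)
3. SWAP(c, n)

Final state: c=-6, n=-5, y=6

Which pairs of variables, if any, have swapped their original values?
None

Comparing initial and final values:
y: 6 → 6
n: 9 → -5
c: -5 → -6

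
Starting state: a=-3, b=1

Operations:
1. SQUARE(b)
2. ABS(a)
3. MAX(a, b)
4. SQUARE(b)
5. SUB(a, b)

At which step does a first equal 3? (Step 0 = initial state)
Step 2

Tracing a:
Initial: a = -3
After step 1: a = -3
After step 2: a = 3 ← first occurrence
After step 3: a = 3
After step 4: a = 3
After step 5: a = 2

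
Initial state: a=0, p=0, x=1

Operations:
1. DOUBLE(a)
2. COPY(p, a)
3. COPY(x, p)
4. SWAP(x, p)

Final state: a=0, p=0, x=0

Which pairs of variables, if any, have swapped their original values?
None

Comparing initial and final values:
p: 0 → 0
x: 1 → 0
a: 0 → 0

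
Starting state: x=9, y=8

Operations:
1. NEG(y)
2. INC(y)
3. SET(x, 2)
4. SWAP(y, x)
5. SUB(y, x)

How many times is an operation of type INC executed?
1

Counting INC operations:
Step 2: INC(y) ← INC
Total: 1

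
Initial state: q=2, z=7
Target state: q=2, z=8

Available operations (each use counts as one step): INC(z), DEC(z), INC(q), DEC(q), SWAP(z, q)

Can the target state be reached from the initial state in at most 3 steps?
Yes

Path (1 step): INC(z)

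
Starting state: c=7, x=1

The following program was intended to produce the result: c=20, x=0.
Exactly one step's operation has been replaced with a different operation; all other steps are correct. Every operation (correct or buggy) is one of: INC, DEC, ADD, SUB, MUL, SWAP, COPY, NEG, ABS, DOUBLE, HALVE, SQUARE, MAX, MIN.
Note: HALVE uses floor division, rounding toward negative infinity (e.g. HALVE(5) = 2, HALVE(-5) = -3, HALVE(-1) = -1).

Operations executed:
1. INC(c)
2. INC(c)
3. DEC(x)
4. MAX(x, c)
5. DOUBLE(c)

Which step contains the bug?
Step 4

Trace with buggy code:
Initial: c=7, x=1
After step 1: c=8, x=1
After step 2: c=9, x=1
After step 3: c=9, x=0
After step 4: c=9, x=9
After step 5: c=18, x=9
Actual final c=18, x=9 ≠ expected c=20, x=0.
Step 4 is the only position where a single-operation replacement can produce the expected result.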